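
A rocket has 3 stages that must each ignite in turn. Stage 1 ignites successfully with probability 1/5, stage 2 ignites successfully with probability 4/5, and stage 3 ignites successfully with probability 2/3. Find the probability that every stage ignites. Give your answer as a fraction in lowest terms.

8/75

Each stage is reached only if all earlier stages succeed, so
P = 1/5 × 4/5 × 2/3 = 8/75.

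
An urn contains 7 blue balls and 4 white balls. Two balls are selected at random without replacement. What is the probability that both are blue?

P(all blue) = 7/11 × 6/10 = 42/110 = 21/55.

21/55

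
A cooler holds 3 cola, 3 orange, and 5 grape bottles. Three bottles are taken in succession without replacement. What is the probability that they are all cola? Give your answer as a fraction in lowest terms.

P(all cola) = 3/11 × 2/10 × 1/9 = 6/990 = 1/165.

1/165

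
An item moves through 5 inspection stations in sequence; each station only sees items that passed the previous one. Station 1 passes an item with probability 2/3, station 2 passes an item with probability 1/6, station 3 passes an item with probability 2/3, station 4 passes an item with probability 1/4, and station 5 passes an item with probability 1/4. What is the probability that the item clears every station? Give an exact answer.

1/216

Each stage is reached only if all earlier stages succeed, so
P = 2/3 × 1/6 × 2/3 × 1/4 × 1/4 = 4/864 = 1/216.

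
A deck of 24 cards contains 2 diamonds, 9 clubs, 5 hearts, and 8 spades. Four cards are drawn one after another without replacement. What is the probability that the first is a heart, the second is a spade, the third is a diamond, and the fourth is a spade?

5/2277

Multiply the probability of each draw given the previous ones:
P = 5/24 × 8/23 × 2/22 × 7/21 = 560/255024 = 5/2277.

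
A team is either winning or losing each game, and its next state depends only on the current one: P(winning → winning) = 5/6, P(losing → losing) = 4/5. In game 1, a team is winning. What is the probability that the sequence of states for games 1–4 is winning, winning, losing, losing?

1/9

Game 1 is given. For each transition, use the conditional probability from the current state:
P(winning | winning) = 5/6; P(losing | winning) = 1/6; P(losing | losing) = 4/5.
P = 5/6 × 1/6 × 4/5 = 20/180 = 1/9.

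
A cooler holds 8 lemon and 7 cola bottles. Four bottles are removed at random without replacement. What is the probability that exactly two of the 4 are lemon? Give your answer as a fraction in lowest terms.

One ordering (lemon drawn first) has probability 8/15 × 7/14 × 7/13 × 6/12 = 2352/32760 = 14/195.
There are C(4,2) = 6 such orderings, each equally likely, so P = 6 × 14/195 = 28/65.

28/65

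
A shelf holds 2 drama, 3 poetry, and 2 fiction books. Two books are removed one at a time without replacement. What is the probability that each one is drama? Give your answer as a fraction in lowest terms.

1/21

P = 2/7 × 1/6 = 2/42 = 1/21.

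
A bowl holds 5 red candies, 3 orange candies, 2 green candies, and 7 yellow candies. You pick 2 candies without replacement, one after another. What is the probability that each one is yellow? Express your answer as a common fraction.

21/136

P(every draw is yellow) = 7/17 × 6/16 = 42/272 = 21/136.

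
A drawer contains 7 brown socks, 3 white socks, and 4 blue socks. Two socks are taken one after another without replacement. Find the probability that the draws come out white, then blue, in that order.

Chain rule:
P = 3/14 × 4/13 = 12/182 = 6/91.

6/91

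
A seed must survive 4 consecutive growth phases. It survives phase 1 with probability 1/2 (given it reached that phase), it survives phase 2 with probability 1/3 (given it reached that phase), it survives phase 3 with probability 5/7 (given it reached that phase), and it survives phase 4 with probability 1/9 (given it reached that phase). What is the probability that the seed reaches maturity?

5/378

Each stage is reached only if all earlier stages succeed, so
P = 1/2 × 1/3 × 5/7 × 1/9 = 5/378.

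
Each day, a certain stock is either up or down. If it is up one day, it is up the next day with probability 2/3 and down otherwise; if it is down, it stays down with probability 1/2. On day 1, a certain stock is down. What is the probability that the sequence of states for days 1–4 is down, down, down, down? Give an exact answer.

1/8

Day 1 is given. For each transition, use the conditional probability from the current state:
P(down | down) = 1/2; P(down | down) = 1/2; P(down | down) = 1/2.
P = 1/2 × 1/2 × 1/2 = 1/8.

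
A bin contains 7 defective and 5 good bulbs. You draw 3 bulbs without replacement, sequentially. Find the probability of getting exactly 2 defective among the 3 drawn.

One ordering (defective drawn first) has probability 7/12 × 6/11 × 5/10 = 210/1320 = 7/44.
There are C(3,2) = 3 such orderings, each equally likely, so P = 3 × 7/44 = 21/44.

21/44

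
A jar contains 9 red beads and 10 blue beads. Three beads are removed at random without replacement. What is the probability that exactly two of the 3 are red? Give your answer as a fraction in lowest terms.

One ordering (red drawn first) has probability 9/19 × 8/18 × 10/17 = 720/5814 = 40/323.
There are C(3,2) = 3 such orderings, each equally likely, so P = 3 × 40/323 = 120/323.

120/323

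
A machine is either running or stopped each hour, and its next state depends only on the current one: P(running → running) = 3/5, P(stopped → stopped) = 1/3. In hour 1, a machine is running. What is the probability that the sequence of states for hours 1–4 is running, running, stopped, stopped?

2/25

Hour 1 is given. For each transition, use the conditional probability from the current state:
P(running | running) = 3/5; P(stopped | running) = 2/5; P(stopped | stopped) = 1/3.
P = 3/5 × 2/5 × 1/3 = 6/75 = 2/25.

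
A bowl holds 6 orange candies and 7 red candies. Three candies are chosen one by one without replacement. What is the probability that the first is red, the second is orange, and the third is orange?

Chain rule:
P = 7/13 × 6/12 × 5/11 = 210/1716 = 35/286.

35/286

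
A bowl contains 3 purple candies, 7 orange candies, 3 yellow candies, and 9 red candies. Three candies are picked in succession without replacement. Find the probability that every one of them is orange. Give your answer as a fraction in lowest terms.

P = 7/22 × 6/21 × 5/20 = 210/9240 = 1/44.

1/44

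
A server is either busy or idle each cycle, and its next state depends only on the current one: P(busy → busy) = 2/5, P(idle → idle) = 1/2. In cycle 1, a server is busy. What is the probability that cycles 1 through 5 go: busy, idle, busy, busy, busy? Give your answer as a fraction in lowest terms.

6/125

Cycle 1 is given. For each transition, use the conditional probability from the current state:
P(idle | busy) = 3/5; P(busy | idle) = 1/2; P(busy | busy) = 2/5; P(busy | busy) = 2/5.
P = 3/5 × 1/2 × 2/5 × 2/5 = 12/250 = 6/125.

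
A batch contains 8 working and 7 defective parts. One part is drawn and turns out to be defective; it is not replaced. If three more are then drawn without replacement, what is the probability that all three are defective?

After the first draw, 6 of the remaining 14 parts are defective.
P = 6/14 × 5/13 × 4/12 = 120/2184 = 5/91.

5/91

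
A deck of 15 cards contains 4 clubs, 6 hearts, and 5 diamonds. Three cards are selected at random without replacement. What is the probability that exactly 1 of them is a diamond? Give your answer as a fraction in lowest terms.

45/91

One ordering (a diamond drawn first) has probability 5/15 × 10/14 × 9/13 = 450/2730 = 15/91.
There are C(3,1) = 3 such orderings, each equally likely, so P = 3 × 15/91 = 45/91.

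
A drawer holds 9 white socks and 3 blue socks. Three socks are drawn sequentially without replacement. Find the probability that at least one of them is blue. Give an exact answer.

34/55

P(no blue) = 9/12 × 8/11 × 7/10 = 504/1320 = 21/55.
P(at least one) = 1 − 21/55 = 34/55.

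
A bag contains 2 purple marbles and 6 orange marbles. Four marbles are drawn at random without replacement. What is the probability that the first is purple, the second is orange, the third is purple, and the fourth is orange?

1/28

Multiply the probability of each draw given the previous ones:
P = 2/8 × 6/7 × 1/6 × 5/5 = 60/1680 = 1/28.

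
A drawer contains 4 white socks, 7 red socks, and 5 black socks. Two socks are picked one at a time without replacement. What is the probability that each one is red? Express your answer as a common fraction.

P(every draw is red) = 7/16 × 6/15 = 42/240 = 7/40.

7/40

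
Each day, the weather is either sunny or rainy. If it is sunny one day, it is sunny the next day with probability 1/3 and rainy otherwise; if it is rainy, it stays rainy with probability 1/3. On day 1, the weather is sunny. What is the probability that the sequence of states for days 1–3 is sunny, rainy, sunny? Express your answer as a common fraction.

4/9

Day 1 is given. For each transition, use the conditional probability from the current state:
P(rainy | sunny) = 2/3; P(sunny | rainy) = 2/3.
P = 2/3 × 2/3 = 4/9.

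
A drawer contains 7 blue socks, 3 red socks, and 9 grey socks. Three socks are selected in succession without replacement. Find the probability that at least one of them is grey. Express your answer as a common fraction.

P(no grey) = 10/19 × 9/18 × 8/17 = 720/5814 = 40/323.
P(at least one) = 1 − 40/323 = 283/323.

283/323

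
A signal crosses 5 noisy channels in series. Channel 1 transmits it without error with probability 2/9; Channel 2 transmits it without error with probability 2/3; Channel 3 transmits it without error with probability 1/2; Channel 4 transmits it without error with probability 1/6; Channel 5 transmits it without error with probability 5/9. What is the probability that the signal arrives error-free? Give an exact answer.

The events are sequential, so multiply the conditional probabilities:
P = 2/9 × 2/3 × 1/2 × 1/6 × 5/9 = 20/2916 = 5/729.

5/729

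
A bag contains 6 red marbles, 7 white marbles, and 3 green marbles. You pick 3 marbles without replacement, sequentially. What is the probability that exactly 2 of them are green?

39/560

One ordering (green drawn first) has probability 3/16 × 2/15 × 13/14 = 78/3360 = 13/560.
There are C(3,2) = 3 such orderings, each equally likely, so P = 3 × 13/560 = 39/560.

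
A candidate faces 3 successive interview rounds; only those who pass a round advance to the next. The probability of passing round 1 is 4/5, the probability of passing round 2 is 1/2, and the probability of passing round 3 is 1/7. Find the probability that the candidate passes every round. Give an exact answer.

Multiplying along the chain,
P = 4/5 × 1/2 × 1/7 = 4/70 = 2/35.

2/35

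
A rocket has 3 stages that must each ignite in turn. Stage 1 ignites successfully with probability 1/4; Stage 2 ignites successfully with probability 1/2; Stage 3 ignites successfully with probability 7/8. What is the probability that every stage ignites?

7/64

The events are sequential, so multiply the conditional probabilities:
P = 1/4 × 1/2 × 7/8 = 7/64.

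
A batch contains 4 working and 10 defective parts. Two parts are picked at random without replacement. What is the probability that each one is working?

P(every draw is working) = 4/14 × 3/13 = 12/182 = 6/91.

6/91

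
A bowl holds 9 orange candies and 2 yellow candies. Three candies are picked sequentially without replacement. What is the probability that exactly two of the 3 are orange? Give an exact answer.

24/55

One ordering (orange drawn first) has probability 9/11 × 8/10 × 2/9 = 144/990 = 8/55.
There are C(3,2) = 3 such orderings, each equally likely, so P = 3 × 8/55 = 24/55.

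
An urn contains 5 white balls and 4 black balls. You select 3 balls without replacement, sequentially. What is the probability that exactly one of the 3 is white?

5/14

One ordering (white drawn first) has probability 5/9 × 4/8 × 3/7 = 60/504 = 5/42.
There are C(3,1) = 3 such orderings, each equally likely, so P = 3 × 5/42 = 5/14.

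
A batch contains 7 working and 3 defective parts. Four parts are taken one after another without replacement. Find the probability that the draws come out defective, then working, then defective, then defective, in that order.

1/120

Chain rule:
P = 3/10 × 7/9 × 2/8 × 1/7 = 42/5040 = 1/120.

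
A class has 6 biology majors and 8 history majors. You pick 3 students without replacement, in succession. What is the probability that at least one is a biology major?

11/13

P(no biology majors) = 8/14 × 7/13 × 6/12 = 336/2184 = 2/13.
P(at least one) = 1 − 2/13 = 11/13.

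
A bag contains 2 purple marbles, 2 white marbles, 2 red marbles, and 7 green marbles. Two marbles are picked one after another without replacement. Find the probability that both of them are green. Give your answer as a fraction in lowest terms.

P(all green) = 7/13 × 6/12 = 42/156 = 7/26.

7/26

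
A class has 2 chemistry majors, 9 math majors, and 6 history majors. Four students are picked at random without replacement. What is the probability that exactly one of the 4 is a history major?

99/238

One ordering (a history major drawn first) has probability 6/17 × 11/16 × 10/15 × 9/14 = 5940/57120 = 99/952.
There are C(4,1) = 4 such orderings, each equally likely, so P = 4 × 99/952 = 99/238.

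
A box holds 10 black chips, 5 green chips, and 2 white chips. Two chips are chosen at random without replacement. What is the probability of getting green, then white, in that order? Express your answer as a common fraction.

Each draw changes the counts, so multiply the conditional probabilities along the sequence:
P = 5/17 × 2/16 = 10/272 = 5/136.

5/136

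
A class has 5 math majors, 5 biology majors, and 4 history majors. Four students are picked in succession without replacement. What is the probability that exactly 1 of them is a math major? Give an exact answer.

60/143

One ordering (a math major drawn first) has probability 5/14 × 9/13 × 8/12 × 7/11 = 2520/24024 = 15/143.
There are C(4,1) = 4 such orderings, each equally likely, so P = 4 × 15/143 = 60/143.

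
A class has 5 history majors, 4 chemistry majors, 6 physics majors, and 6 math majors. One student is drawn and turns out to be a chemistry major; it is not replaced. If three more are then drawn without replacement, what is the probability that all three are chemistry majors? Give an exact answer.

1/1140

After the first draw, 3 of the remaining 20 students are chemistry majors.
P = 3/20 × 2/19 × 1/18 = 6/6840 = 1/1140.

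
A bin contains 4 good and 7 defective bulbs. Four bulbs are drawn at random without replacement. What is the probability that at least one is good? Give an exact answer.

P(no good) = 7/11 × 6/10 × 5/9 × 4/8 = 840/7920 = 7/66.
P(at least one) = 1 − 7/66 = 59/66.

59/66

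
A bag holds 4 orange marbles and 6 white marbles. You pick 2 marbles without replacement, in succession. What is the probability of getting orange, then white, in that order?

Multiply the probability of each draw given the previous ones:
P = 4/10 × 6/9 = 24/90 = 4/15.

4/15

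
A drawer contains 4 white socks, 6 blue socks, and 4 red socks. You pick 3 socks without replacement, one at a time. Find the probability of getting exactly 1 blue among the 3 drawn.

One ordering (blue drawn first) has probability 6/14 × 8/13 × 7/12 = 336/2184 = 2/13.
There are C(3,1) = 3 such orderings, each equally likely, so P = 3 × 2/13 = 6/13.

6/13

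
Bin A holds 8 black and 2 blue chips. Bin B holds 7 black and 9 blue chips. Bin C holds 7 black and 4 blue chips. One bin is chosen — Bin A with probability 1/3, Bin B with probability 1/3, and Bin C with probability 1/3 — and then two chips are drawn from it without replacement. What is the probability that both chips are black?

4669/11880

From Bin A: P(both black) = (8/10)(7/9) = 28/45.
From Bin B: P(both black) = (7/16)(6/15) = 7/40.
From Bin C: P(both black) = (7/11)(6/10) = 21/55.
Total probability = (1/3)(28/45) + (1/3)(7/40) + (1/3)(21/55) = 4669/11880.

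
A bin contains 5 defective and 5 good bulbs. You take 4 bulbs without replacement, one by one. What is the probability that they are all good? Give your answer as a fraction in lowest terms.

P(all good) = 5/10 × 4/9 × 3/8 × 2/7 = 120/5040 = 1/42.

1/42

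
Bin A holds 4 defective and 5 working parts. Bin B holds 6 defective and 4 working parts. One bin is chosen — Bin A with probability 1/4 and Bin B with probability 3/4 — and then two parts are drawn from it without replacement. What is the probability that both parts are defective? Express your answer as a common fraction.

7/24

From Bin A: P(both defective) = (4/9)(3/8) = 1/6.
From Bin B: P(both defective) = (6/10)(5/9) = 1/3.
Total probability = (1/4)(1/6) + (3/4)(1/3) = 7/24.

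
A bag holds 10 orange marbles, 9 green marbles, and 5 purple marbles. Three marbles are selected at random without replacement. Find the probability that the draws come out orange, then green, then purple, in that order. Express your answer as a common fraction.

Each draw changes the counts, so multiply the conditional probabilities along the sequence:
P = 10/24 × 9/23 × 5/22 = 450/12144 = 75/2024.

75/2024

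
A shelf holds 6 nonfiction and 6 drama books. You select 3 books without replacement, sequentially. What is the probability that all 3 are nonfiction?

1/11

P = 6/12 × 5/11 × 4/10 = 120/1320 = 1/11.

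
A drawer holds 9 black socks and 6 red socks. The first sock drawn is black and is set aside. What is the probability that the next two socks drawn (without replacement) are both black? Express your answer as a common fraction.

4/13

With the first sock removed, 8 black remain out of 14.
P = 8/14 × 7/13 = 56/182 = 4/13.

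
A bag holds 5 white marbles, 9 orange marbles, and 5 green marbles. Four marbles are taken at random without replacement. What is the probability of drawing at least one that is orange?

611/646

P(no orange) = 10/19 × 9/18 × 8/17 × 7/16 = 5040/93024 = 35/646.
P(at least one) = 1 − 35/646 = 611/646.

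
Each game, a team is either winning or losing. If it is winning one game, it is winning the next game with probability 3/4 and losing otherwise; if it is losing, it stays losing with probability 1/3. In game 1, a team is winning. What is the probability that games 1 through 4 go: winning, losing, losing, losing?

1/36

Game 1 is given. For each transition, use the conditional probability from the current state:
P(losing | winning) = 1/4; P(losing | losing) = 1/3; P(losing | losing) = 1/3.
P = 1/4 × 1/3 × 1/3 = 1/36.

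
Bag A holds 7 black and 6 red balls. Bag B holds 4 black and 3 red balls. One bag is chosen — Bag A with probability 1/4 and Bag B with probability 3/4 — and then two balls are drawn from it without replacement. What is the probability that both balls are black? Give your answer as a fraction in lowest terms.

205/728

From Bag A: P(both black) = (7/13)(6/12) = 7/26.
From Bag B: P(both black) = (4/7)(3/6) = 2/7.
Total probability = (1/4)(7/26) + (3/4)(2/7) = 205/728.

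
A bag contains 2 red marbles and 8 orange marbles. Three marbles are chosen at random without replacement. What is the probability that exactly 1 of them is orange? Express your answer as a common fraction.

One ordering (orange drawn first) has probability 8/10 × 2/9 × 1/8 = 16/720 = 1/45.
There are C(3,1) = 3 such orderings, each equally likely, so P = 3 × 1/45 = 1/15.

1/15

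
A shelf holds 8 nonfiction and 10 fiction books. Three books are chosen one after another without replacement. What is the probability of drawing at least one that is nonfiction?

29/34

P(no nonfiction) = 10/18 × 9/17 × 8/16 = 720/4896 = 5/34.
P(at least one) = 1 − 5/34 = 29/34.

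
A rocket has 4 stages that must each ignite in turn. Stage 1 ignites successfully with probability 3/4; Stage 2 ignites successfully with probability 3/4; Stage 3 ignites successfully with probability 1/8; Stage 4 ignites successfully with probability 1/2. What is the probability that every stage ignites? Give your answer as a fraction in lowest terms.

The events are sequential, so multiply the conditional probabilities:
P = 3/4 × 3/4 × 1/8 × 1/2 = 9/256.

9/256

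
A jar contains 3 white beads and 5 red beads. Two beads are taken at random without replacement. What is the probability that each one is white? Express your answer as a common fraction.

P(every draw is white) = 3/8 × 2/7 = 6/56 = 3/28.

3/28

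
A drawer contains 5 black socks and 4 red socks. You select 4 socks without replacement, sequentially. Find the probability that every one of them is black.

5/126

P = 5/9 × 4/8 × 3/7 × 2/6 = 120/3024 = 5/126.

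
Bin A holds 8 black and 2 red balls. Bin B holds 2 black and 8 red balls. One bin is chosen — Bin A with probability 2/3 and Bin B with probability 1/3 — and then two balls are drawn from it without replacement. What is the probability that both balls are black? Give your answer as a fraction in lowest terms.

From Bin A: P(both black) = (8/10)(7/9) = 28/45.
From Bin B: P(both black) = (2/10)(1/9) = 1/45.
Total probability = (2/3)(28/45) + (1/3)(1/45) = 19/45.

19/45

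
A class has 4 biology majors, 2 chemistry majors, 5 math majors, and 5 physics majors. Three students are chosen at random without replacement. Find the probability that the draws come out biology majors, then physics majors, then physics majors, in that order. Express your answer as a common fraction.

1/42

Chain rule:
P = 4/16 × 5/15 × 4/14 = 80/3360 = 1/42.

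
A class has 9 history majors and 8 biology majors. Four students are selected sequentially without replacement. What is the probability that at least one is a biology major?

P(no biology majors) = 9/17 × 8/16 × 7/15 × 6/14 = 3024/57120 = 9/170.
P(at least one) = 1 − 9/170 = 161/170.

161/170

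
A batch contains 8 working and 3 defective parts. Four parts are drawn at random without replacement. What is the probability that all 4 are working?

P(all working) = 8/11 × 7/10 × 6/9 × 5/8 = 1680/7920 = 7/33.

7/33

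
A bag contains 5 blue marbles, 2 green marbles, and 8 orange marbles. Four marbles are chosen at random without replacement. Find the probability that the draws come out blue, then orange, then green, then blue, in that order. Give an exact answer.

Multiply the probability of each draw given the previous ones:
P = 5/15 × 8/14 × 2/13 × 4/12 = 320/32760 = 8/819.

8/819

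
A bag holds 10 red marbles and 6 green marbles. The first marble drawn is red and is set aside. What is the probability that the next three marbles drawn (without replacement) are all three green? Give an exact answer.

4/91

With the first marble removed, 6 green remain out of 15.
P = 6/15 × 5/14 × 4/13 = 120/2730 = 4/91.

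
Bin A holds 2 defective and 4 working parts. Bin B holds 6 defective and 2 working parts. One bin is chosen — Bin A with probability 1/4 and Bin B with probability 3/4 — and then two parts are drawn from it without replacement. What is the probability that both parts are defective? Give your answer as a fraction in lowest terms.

From Bin A: P(both defective) = (2/6)(1/5) = 1/15.
From Bin B: P(both defective) = (6/8)(5/7) = 15/28.
Total probability = (1/4)(1/15) + (3/4)(15/28) = 703/1680.

703/1680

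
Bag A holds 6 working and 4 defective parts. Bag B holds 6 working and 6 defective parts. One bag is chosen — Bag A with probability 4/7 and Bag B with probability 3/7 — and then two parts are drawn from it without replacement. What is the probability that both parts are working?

From Bag A: P(both working) = (6/10)(5/9) = 1/3.
From Bag B: P(both working) = (6/12)(5/11) = 5/22.
Total probability = (4/7)(1/3) + (3/7)(5/22) = 19/66.

19/66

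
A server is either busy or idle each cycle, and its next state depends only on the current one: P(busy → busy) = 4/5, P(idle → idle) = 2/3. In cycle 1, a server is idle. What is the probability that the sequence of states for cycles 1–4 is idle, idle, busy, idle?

Cycle 1 is given. For each transition, use the conditional probability from the current state:
P(idle | idle) = 2/3; P(busy | idle) = 1/3; P(idle | busy) = 1/5.
P = 2/3 × 1/3 × 1/5 = 2/45.

2/45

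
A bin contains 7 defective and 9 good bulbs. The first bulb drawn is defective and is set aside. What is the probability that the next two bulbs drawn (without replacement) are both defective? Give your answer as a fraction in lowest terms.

After the first draw, 6 of the remaining 15 bulbs are defective.
P = 6/15 × 5/14 = 30/210 = 1/7.

1/7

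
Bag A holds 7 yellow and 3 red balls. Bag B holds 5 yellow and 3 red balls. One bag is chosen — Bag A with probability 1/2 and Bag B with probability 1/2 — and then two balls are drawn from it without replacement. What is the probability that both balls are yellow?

From Bag A: P(both yellow) = (7/10)(6/9) = 7/15.
From Bag B: P(both yellow) = (5/8)(4/7) = 5/14.
Total probability = (1/2)(7/15) + (1/2)(5/14) = 173/420.

173/420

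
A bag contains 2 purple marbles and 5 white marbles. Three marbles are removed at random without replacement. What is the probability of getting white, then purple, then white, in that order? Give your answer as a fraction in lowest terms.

Multiply the probability of each draw given the previous ones:
P = 5/7 × 2/6 × 4/5 = 40/210 = 4/21.

4/21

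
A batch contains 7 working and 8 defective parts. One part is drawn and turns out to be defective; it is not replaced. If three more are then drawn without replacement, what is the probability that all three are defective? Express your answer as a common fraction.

5/52

With the first part removed, 7 defective remain out of 14.
P = 7/14 × 6/13 × 5/12 = 210/2184 = 5/52.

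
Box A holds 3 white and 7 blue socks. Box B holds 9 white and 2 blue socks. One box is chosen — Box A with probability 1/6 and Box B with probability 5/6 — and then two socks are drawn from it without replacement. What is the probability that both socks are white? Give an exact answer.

551/990

From Box A: P(both white) = (3/10)(2/9) = 1/15.
From Box B: P(both white) = (9/11)(8/10) = 36/55.
Total probability = (1/6)(1/15) + (5/6)(36/55) = 551/990.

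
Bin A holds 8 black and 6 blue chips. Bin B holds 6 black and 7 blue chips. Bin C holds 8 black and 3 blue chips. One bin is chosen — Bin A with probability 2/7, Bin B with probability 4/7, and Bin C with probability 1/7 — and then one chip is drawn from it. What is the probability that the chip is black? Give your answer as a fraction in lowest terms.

3720/7007

From Bin A: P(black) = 8/14.
From Bin B: P(black) = 6/13.
From Bin C: P(black) = 8/11.
Total probability = (2/7)(8/14) + (4/7)(6/13) + (1/7)(8/11) = 3720/7007.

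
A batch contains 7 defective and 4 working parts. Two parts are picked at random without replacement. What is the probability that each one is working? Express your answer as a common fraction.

6/55

P(all working) = 4/11 × 3/10 = 12/110 = 6/55.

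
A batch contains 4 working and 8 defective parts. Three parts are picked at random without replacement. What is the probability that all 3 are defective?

14/55

P(all defective) = 8/12 × 7/11 × 6/10 = 336/1320 = 14/55.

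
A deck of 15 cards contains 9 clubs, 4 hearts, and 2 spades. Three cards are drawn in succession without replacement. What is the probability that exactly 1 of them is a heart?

One ordering (a heart drawn first) has probability 4/15 × 11/14 × 10/13 = 440/2730 = 44/273.
There are C(3,1) = 3 such orderings, each equally likely, so P = 3 × 44/273 = 44/91.

44/91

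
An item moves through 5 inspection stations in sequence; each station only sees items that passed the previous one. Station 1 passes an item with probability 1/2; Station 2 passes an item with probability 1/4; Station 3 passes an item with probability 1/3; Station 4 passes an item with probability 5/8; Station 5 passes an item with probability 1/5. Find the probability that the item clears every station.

1/192

Each stage is reached only if all earlier stages succeed, so
P = 1/2 × 1/4 × 1/3 × 5/8 × 1/5 = 5/960 = 1/192.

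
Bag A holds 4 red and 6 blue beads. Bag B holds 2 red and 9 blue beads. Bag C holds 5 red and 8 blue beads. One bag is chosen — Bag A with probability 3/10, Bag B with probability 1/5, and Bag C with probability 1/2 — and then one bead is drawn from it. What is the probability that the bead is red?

2493/7150

From Bag A: P(red) = 4/10.
From Bag B: P(red) = 2/11.
From Bag C: P(red) = 5/13.
Total probability = (3/10)(4/10) + (1/5)(2/11) + (1/2)(5/13) = 2493/7150.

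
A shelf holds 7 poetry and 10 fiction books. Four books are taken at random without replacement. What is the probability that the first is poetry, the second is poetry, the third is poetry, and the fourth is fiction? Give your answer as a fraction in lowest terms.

Each draw changes the counts, so multiply the conditional probabilities along the sequence:
P = 7/17 × 6/16 × 5/15 × 10/14 = 2100/57120 = 5/136.

5/136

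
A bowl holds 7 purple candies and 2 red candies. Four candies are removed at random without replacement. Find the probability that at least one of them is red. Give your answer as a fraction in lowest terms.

P(no red) = 7/9 × 6/8 × 5/7 × 4/6 = 840/3024 = 5/18.
P(at least one) = 1 − 5/18 = 13/18.

13/18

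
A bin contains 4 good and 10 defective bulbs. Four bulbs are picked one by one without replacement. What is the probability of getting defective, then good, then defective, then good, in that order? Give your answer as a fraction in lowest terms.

45/1001

Each draw changes the counts, so multiply the conditional probabilities along the sequence:
P = 10/14 × 4/13 × 9/12 × 3/11 = 1080/24024 = 45/1001.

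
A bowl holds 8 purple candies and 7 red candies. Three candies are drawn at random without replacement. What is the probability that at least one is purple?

12/13

P(no purple) = 7/15 × 6/14 × 5/13 = 210/2730 = 1/13.
P(at least one) = 1 − 1/13 = 12/13.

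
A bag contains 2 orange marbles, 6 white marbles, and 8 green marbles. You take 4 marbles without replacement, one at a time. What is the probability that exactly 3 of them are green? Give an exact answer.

One ordering (green drawn first) has probability 8/16 × 7/15 × 6/14 × 8/13 = 2688/43680 = 4/65.
There are C(4,3) = 4 such orderings, each equally likely, so P = 4 × 4/65 = 16/65.

16/65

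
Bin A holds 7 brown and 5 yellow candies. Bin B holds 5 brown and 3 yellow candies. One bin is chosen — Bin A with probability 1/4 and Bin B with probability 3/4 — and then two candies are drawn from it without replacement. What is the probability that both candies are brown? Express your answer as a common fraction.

From Bin A: P(both brown) = (7/12)(6/11) = 7/22.
From Bin B: P(both brown) = (5/8)(4/7) = 5/14.
Total probability = (1/4)(7/22) + (3/4)(5/14) = 107/308.

107/308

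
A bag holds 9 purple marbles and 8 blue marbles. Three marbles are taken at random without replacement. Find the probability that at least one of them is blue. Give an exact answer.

149/170

P(no blue) = 9/17 × 8/16 × 7/15 = 504/4080 = 21/170.
P(at least one) = 1 − 21/170 = 149/170.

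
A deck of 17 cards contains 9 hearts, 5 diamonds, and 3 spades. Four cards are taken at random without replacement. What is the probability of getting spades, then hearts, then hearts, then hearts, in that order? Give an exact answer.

Chain rule:
P = 3/17 × 9/16 × 8/15 × 7/14 = 1512/57120 = 9/340.

9/340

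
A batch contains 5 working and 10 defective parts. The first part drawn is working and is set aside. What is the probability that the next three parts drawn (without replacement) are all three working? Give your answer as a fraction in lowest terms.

1/91

With the first part removed, 4 working remain out of 14.
P = 4/14 × 3/13 × 2/12 = 24/2184 = 1/91.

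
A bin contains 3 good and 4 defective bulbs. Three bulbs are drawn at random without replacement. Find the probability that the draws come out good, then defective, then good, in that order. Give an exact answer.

Chain rule:
P = 3/7 × 4/6 × 2/5 = 24/210 = 4/35.

4/35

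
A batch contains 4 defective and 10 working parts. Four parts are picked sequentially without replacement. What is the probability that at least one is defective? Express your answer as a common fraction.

P(no defective) = 10/14 × 9/13 × 8/12 × 7/11 = 5040/24024 = 30/143.
P(at least one) = 1 − 30/143 = 113/143.

113/143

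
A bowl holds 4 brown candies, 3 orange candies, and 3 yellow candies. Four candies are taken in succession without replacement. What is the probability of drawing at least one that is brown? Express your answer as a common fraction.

13/14

P(no brown) = 6/10 × 5/9 × 4/8 × 3/7 = 360/5040 = 1/14.
P(at least one) = 1 − 1/14 = 13/14.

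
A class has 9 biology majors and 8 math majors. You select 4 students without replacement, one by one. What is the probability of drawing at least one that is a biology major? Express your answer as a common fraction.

33/34

P(no biology majors) = 8/17 × 7/16 × 6/15 × 5/14 = 1680/57120 = 1/34.
P(at least one) = 1 − 1/34 = 33/34.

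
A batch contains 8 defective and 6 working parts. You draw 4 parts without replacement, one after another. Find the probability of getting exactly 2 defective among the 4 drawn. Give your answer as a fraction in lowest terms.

60/143

One ordering (defective drawn first) has probability 8/14 × 7/13 × 6/12 × 5/11 = 1680/24024 = 10/143.
There are C(4,2) = 6 such orderings, each equally likely, so P = 6 × 10/143 = 60/143.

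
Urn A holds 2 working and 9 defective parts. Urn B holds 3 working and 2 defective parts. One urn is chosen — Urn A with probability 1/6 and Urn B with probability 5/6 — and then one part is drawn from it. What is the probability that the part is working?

From Urn A: P(working) = 2/11.
From Urn B: P(working) = 3/5.
Total probability = (1/6)(2/11) + (5/6)(3/5) = 35/66.

35/66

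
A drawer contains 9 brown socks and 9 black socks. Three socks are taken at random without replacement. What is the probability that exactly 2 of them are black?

27/68

One ordering (black drawn first) has probability 9/18 × 8/17 × 9/16 = 648/4896 = 9/68.
There are C(3,2) = 3 such orderings, each equally likely, so P = 3 × 9/68 = 27/68.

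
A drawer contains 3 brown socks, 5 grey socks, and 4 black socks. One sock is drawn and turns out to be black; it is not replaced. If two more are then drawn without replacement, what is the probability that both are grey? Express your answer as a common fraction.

After the first draw, 5 of the remaining 11 socks are grey.
P = 5/11 × 4/10 = 20/110 = 2/11.

2/11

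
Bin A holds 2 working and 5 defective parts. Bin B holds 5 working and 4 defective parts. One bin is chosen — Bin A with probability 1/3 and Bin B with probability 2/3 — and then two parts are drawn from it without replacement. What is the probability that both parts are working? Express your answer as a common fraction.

38/189

From Bin A: P(both working) = (2/7)(1/6) = 1/21.
From Bin B: P(both working) = (5/9)(4/8) = 5/18.
Total probability = (1/3)(1/21) + (2/3)(5/18) = 38/189.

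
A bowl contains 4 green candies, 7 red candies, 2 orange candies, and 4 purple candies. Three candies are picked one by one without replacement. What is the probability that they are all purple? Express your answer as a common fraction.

1/170

P(every draw is purple) = 4/17 × 3/16 × 2/15 = 24/4080 = 1/170.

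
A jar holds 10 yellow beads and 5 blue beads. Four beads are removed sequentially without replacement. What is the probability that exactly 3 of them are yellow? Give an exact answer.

40/91

One ordering (yellow drawn first) has probability 10/15 × 9/14 × 8/13 × 5/12 = 3600/32760 = 10/91.
There are C(4,3) = 4 such orderings, each equally likely, so P = 4 × 10/91 = 40/91.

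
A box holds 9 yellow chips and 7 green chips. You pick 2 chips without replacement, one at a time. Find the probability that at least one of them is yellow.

P(no yellow) = 7/16 × 6/15 = 42/240 = 7/40.
P(at least one) = 1 − 7/40 = 33/40.

33/40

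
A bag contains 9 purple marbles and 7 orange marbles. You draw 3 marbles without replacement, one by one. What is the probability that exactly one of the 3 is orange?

9/20

One ordering (orange drawn first) has probability 7/16 × 9/15 × 8/14 = 504/3360 = 3/20.
There are C(3,1) = 3 such orderings, each equally likely, so P = 3 × 3/20 = 9/20.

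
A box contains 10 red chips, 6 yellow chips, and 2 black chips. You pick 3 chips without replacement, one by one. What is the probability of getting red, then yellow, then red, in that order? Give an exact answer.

Each draw changes the counts, so multiply the conditional probabilities along the sequence:
P = 10/18 × 6/17 × 9/16 = 540/4896 = 15/136.

15/136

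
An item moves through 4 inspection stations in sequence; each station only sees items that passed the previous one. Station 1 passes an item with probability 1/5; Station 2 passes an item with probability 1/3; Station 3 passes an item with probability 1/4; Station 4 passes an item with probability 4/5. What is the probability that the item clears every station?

Multiplying along the chain,
P = 1/5 × 1/3 × 1/4 × 4/5 = 4/300 = 1/75.

1/75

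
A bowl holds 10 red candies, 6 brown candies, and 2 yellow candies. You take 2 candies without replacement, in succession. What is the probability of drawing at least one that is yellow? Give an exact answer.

11/51

P(no yellow) = 16/18 × 15/17 = 240/306 = 40/51.
P(at least one) = 1 − 40/51 = 11/51.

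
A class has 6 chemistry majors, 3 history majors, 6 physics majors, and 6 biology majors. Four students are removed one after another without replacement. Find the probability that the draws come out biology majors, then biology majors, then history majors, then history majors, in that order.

1/798

Each draw changes the counts, so multiply the conditional probabilities along the sequence:
P = 6/21 × 5/20 × 3/19 × 2/18 = 180/143640 = 1/798.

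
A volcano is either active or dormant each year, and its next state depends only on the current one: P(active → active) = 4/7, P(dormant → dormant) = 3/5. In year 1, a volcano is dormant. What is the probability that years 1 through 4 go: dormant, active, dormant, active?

Year 1 is given. For each transition, use the conditional probability from the current state:
P(active | dormant) = 2/5; P(dormant | active) = 3/7; P(active | dormant) = 2/5.
P = 2/5 × 3/7 × 2/5 = 12/175.

12/175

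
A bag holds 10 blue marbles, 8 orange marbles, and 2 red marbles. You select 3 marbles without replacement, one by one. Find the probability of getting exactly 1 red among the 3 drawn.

One ordering (red drawn first) has probability 2/20 × 18/19 × 17/18 = 612/6840 = 17/190.
There are C(3,1) = 3 such orderings, each equally likely, so P = 3 × 17/190 = 51/190.

51/190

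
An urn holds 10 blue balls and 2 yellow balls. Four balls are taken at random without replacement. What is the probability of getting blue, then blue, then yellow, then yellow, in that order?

Multiply the probability of each draw given the previous ones:
P = 10/12 × 9/11 × 2/10 × 1/9 = 180/11880 = 1/66.

1/66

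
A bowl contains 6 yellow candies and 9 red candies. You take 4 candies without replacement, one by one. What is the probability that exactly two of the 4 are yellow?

One ordering (yellow drawn first) has probability 6/15 × 5/14 × 9/13 × 8/12 = 2160/32760 = 6/91.
There are C(4,2) = 6 such orderings, each equally likely, so P = 6 × 6/91 = 36/91.

36/91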